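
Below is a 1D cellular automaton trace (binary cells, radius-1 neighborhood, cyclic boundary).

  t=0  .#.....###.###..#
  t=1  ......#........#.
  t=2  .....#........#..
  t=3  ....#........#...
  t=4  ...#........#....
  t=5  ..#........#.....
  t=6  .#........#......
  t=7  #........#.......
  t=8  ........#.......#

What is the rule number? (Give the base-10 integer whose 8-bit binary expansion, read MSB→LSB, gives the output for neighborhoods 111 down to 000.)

2

  [7] ### => .  t=0,i=8
  [6] ##. => .  t=0,i=9
  [5] #.# => .  t=0,i=0
  [4] #.. => .  t=0,i=2
  [3] .## => .  t=0,i=7
  [2] .#. => .  t=0,i=1
  [1] ..# => #  t=0,i=6
  [0] ... => .  t=0,i=3
  bits 00000010 = 2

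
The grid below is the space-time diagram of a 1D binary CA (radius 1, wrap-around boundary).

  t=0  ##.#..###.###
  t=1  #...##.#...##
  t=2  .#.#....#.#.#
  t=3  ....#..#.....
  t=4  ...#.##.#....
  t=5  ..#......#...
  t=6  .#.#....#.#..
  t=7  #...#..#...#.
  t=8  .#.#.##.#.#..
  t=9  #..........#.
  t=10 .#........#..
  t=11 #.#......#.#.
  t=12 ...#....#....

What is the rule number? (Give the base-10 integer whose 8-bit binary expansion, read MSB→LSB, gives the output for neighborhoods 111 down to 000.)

  nb ###: next=#  (t=0,i=0, bit7=1)
  nb ##.: next=.  (t=0,i=1, bit6=0)
  nb #.#: next=.  (t=0,i=2, bit5=0)
  nb #..: next=#  (t=0,i=4, bit4=1)
  nb .##: next=.  (t=0,i=6, bit3=0)
  nb .#.: next=.  (t=0,i=3, bit2=0)
  nb ..#: next=#  (t=0,i=5, bit1=1)
  nb ...: next=.  (t=1,i=2, bit0=0)
  bits 10010010 = 146

146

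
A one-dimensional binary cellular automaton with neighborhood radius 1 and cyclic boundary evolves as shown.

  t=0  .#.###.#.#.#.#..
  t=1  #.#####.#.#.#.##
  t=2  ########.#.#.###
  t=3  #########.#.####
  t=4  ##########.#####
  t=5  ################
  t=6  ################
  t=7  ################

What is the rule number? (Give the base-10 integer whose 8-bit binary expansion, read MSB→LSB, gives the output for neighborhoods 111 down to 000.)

251

  [7] ### => #  t=0,i=4
  [6] ##. => #  t=0,i=5
  [5] #.# => #  t=0,i=2
  [4] #.. => #  t=0,i=14
  [3] .## => #  t=0,i=3
  [2] .#. => .  t=0,i=1
  [1] ..# => #  t=0,i=0
  [0] ... => #  t=0,i=15
  bits 11111011 = 251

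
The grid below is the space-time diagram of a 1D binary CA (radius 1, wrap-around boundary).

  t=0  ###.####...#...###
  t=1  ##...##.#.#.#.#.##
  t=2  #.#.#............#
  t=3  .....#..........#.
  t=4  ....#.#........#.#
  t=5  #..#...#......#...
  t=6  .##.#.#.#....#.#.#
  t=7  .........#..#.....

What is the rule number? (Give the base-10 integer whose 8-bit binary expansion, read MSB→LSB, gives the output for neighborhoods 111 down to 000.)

  ###|#  b7=1 t=0,i=0
  ##.|.  b6=0 t=0,i=2
  #.#|.  b5=0 t=0,i=3
  #..|#  b4=1 t=0,i=8
  .##|.  b3=0 t=0,i=4
  .#.|.  b2=0 t=0,i=11
  ..#|#  b1=1 t=0,i=10
  ...|.  b0=0 t=0,i=9
  bits 10010010 = 146

146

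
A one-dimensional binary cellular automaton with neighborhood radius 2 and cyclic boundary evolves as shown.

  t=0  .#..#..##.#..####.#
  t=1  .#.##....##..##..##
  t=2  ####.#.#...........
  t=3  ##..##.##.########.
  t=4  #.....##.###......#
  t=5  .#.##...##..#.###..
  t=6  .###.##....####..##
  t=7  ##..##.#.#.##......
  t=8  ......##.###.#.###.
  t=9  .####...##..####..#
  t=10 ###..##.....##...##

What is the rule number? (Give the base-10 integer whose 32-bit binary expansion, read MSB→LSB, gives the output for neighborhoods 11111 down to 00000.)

234260915

  #####|.  b31=0 t=3,i=12
  ####.|.  b30=0 t=0,i=15
  ###.#|.  b29=0 t=0,i=16
  ###..|.  b28=0 t=4,i=11
  ##.##|#  b27=1 t=3,i=6
  ##.#.|#  b26=1 t=0,i=9
  ##..#|.  b25=0 t=1,i=11
  ##...|#  b24=1 t=1,i=5
  #.###|#  b23=1 t=3,i=10
  #.##.|#  b22=1 t=1,i=3
  #.#.#|#  b21=1 t=0,i=18
  #.#..|#  b20=1 t=0,i=1
  #..##|.  b19=0 t=0,i=6
  #..#.|#  b18=1 t=0,i=3
  #...#|#  b17=1 t=5,i=6
  #....|.  b16=0 t=1,i=6
  .####|#  b15=1 t=0,i=14
  .###.|.  b14=0 t=4,i=10
  .##.#|.  b13=0 t=0,i=8
  .##..|.  b12=0 t=1,i=4
  .#.##|#  b11=1 t=1,i=2
  .#.#.|.  b10=0 t=0,i=0
  .#..#|.  b9=0 t=0,i=2
  .#...|#  b8=1 t=2,i=8
  ..###|#  b7=1 t=0,i=13
  ..##.|.  b6=0 t=0,i=7
  ..#.#|#  b5=1 t=5,i=1
  ..#..|#  b4=1 t=0,i=4
  ...##|.  b3=0 t=1,i=8
  ...#.|.  b2=0 t=5,i=0
  ....#|#  b1=1 t=1,i=7
  .....|#  b0=1 t=2,i=10
  bits 00001101111101101000100110110011 = 234260915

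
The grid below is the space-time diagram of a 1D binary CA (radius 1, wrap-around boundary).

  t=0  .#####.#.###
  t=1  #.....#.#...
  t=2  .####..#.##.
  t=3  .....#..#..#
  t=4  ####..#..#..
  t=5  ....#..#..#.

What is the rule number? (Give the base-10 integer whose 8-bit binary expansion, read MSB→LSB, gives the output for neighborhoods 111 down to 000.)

  nb ###: next=.  (t=0,i=2, bit7=0)
  nb ##.: next=.  (t=0,i=5, bit6=0)
  nb #.#: next=#  (t=0,i=0, bit5=1)
  nb #..: next=#  (t=1,i=1, bit4=1)
  nb .##: next=.  (t=0,i=1, bit3=0)
  nb .#.: next=.  (t=0,i=7, bit2=0)
  nb ..#: next=.  (t=1,i=5, bit1=0)
  nb ...: next=#  (t=1,i=2, bit0=1)
  bits 00110001 = 49

49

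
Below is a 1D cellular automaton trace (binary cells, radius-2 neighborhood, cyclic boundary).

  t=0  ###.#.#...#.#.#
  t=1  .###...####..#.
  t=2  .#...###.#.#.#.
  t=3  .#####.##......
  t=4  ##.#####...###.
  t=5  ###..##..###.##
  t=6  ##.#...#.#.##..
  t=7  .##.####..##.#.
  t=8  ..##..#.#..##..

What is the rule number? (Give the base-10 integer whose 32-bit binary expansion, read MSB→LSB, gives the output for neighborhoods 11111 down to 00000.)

3997313469

  [31] ##### => #  t=3,i=3
  [30] ####. => #  t=0,i=1
  [29] ###.# => #  t=0,i=2
  [28] ###.. => .  t=1,i=3
  [27] ##.## => #  t=3,i=6
  [26] ##.#. => #  t=0,i=3
  [25] ##..# => #  t=1,i=11
  [24] ##... => .  t=1,i=4
  [23] #.### => .  t=0,i=14
  [22] #.##. => #  t=3,i=7
  [21] #.#.# => .  t=0,i=4
  [20] #.#.. => .  t=0,i=6
  [19] #..## => .  t=1,i=0
  [18] #..#. => .  t=1,i=12
  [17] #...# => #  t=0,i=8
  [16] #.... => .  t=3,i=10
  [15] .#### => .  t=0,i=0
  [14] .###. => .  t=1,i=2
  [13] .##.# => #  t=4,i=1
  [12] .##.. => .  t=3,i=8
  [11] .#.## => #  t=0,i=13
  [10] .#.#. => .  t=0,i=5
  [9] .#..# => .  t=1,i=14
  [8] .#... => #  t=0,i=7
  [7] ..### => #  t=1,i=1
  [6] ..##. => .  t=5,i=5
  [5] ..#.# => #  t=0,i=10
  [4] ..#.. => #  t=1,i=13
  [3] ...## => #  t=1,i=6
  [2] ...#. => #  t=0,i=9
  [1] ....# => .  t=3,i=14
  [0] ..... => #  t=3,i=11
  bits 11101110010000100010100110111101 = 3997313469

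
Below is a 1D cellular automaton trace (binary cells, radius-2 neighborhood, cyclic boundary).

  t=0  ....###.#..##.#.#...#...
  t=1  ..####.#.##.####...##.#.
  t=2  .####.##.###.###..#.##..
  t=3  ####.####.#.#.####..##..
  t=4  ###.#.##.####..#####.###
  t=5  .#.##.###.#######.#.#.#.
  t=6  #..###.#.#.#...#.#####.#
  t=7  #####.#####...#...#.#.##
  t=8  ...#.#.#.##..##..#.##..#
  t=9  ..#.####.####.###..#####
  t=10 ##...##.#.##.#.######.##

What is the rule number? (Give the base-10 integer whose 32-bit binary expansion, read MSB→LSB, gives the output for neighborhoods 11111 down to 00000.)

  nb #####: next=.  (t=4,i=0, bit31=0)
  nb ####.: next=#  (t=1,i=4, bit30=1)
  nb ###.#: next=.  (t=0,i=6, bit29=0)
  nb ###..: next=#  (t=1,i=15, bit28=1)
  nb ##.##: next=#  (t=1,i=11, bit27=1)
  nb ##.#.: next=#  (t=0,i=7, bit26=1)
  nb ##..#: next=#  (t=2,i=16, bit25=1)
  nb ##...: next=.  (t=1,i=16, bit24=0)
  nb #.###: next=.  (t=1,i=12, bit23=0)
  nb #.##.: next=#  (t=1,i=9, bit22=1)
  nb #.#.#: next=#  (t=0,i=14, bit21=1)
  nb #.#..: next=.  (t=0,i=8, bit20=0)
  nb #..##: next=#  (t=0,i=10, bit19=1)
  nb #..#.: next=#  (t=2,i=17, bit18=1)
  nb #...#: next=.  (t=0,i=18, bit17=0)
  nb #....: next=#  (t=0,i=22, bit16=1)
  nb .####: next=#  (t=1,i=3, bit15=1)
  nb .###.: next=#  (t=0,i=5, bit14=1)
  nb .##.#: next=#  (t=0,i=12, bit13=1)
  nb .##..: next=#  (t=2,i=21, bit12=1)
  nb .#.##: next=.  (t=1,i=8, bit11=0)
  nb .#.#.: next=#  (t=0,i=15, bit10=1)
  nb .#..#: next=#  (t=0,i=9, bit9=1)
  nb .#...: next=.  (t=0,i=17, bit8=0)
  nb ..###: next=#  (t=0,i=4, bit7=1)
  nb ..##.: next=.  (t=0,i=11, bit6=0)
  nb ..#.#: next=.  (t=2,i=18, bit5=0)
  nb ..#..: next=#  (t=0,i=20, bit4=1)
  nb ...##: next=#  (t=0,i=3, bit3=1)
  nb ...#.: next=#  (t=0,i=19, bit2=1)
  nb ....#: next=#  (t=0,i=2, bit1=1)
  nb .....: next=.  (t=0,i=0, bit0=0)
  bits 01011110011011011111011010011110 = 1584264862

1584264862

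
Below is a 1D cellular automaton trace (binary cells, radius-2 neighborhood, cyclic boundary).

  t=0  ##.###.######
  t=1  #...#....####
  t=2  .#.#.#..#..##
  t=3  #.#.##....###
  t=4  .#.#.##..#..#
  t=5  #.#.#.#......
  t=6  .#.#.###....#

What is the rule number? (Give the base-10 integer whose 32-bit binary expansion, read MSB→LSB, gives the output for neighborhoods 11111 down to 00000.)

  nb #####: next=#  (t=0,i=9, bit31=1)
  nb ####.: next=#  (t=0,i=0, bit30=1)
  nb ###.#: next=.  (t=0,i=1, bit29=0)
  nb ###..: next=.  (t=1,i=0, bit28=0)
  nb ##.##: next=.  (t=0,i=2, bit27=0)
  nb ##.#.: next=#  (t=2,i=0, bit26=1)
  nb ##..#: next=.  (t=4,i=7, bit25=0)
  nb ##...: next=#  (t=1,i=1, bit24=1)
  nb #.###: next=.  (t=0,i=3, bit23=0)
  nb #.##.: next=.  (t=3,i=4, bit22=0)
  nb #.#.#: next=.  (t=2,i=1, bit21=0)
  nb #.#..: next=#  (t=2,i=5, bit20=1)
  nb #..##: next=#  (t=2,i=10, bit19=1)
  nb #..#.: next=.  (t=2,i=7, bit18=0)
  nb #...#: next=.  (t=1,i=2, bit17=0)
  nb #....: next=.  (t=1,i=6, bit16=0)
  nb .####: next=.  (t=0,i=8, bit15=0)
  nb .###.: next=#  (t=0,i=4, bit14=1)
  nb .##.#: next=#  (t=2,i=12, bit13=1)
  nb .##..: next=#  (t=3,i=5, bit12=1)
  nb .#.##: next=#  (t=3,i=3, bit11=1)
  nb .#.#.: next=#  (t=2,i=2, bit10=1)
  nb .#..#: next=.  (t=2,i=6, bit9=0)
  nb .#...: next=#  (t=1,i=5, bit8=1)
  nb ..###: next=.  (t=1,i=9, bit7=0)
  nb ..##.: next=#  (t=2,i=11, bit6=1)
  nb ..#.#: next=.  (t=4,i=12, bit5=0)
  nb ..#..: next=.  (t=1,i=4, bit4=0)
  nb ...##: next=#  (t=1,i=8, bit3=1)
  nb ...#.: next=#  (t=1,i=3, bit2=1)
  nb ....#: next=.  (t=1,i=7, bit1=0)
  nb .....: next=.  (t=5,i=9, bit0=0)
  bits 11000101000110000111110101001100 = 3306716492

3306716492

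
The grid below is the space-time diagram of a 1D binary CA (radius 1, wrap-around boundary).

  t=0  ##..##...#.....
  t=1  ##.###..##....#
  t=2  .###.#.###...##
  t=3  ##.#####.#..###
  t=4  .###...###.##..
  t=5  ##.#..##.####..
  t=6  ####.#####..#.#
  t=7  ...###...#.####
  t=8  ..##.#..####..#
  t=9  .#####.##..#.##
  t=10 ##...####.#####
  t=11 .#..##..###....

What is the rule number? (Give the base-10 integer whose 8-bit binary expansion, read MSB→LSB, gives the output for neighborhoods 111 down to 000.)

110

  [7] ### => .  t=1,i=0
  [6] ##. => #  t=0,i=1
  [5] #.# => #  t=1,i=2
  [4] #.. => .  t=0,i=2
  [3] .## => #  t=0,i=0
  [2] .#. => #  t=0,i=9
  [1] ..# => #  t=0,i=3
  [0] ... => .  t=0,i=7
  bits 01101110 = 110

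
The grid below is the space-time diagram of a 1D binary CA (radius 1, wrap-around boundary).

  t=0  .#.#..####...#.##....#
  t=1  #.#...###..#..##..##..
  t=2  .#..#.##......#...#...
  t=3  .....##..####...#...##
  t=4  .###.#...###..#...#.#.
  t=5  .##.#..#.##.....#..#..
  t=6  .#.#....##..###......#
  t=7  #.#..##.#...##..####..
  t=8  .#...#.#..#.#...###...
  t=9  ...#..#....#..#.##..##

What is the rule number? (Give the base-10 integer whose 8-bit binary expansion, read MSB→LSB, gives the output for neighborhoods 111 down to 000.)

169

  nb ###: next=#  (t=0,i=7, bit7=1)
  nb ##.: next=.  (t=0,i=9, bit6=0)
  nb #.#: next=#  (t=0,i=0, bit5=1)
  nb #..: next=.  (t=0,i=4, bit4=0)
  nb .##: next=#  (t=0,i=6, bit3=1)
  nb .#.: next=.  (t=0,i=1, bit2=0)
  nb ..#: next=.  (t=0,i=5, bit1=0)
  nb ...: next=#  (t=0,i=11, bit0=1)
  bits 10101001 = 169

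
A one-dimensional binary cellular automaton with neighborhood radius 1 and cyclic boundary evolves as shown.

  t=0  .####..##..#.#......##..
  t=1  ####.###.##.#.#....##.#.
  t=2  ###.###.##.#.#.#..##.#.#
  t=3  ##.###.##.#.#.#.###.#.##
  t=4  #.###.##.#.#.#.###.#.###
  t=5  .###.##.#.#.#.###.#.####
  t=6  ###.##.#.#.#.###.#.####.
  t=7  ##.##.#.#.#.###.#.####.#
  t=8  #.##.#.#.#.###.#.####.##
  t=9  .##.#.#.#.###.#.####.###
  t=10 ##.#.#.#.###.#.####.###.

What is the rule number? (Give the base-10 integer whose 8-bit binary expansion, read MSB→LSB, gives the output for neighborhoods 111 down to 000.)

186

  [7] ### => #  t=0,i=2
  [6] ##. => .  t=0,i=4
  [5] #.# => #  t=0,i=12
  [4] #.. => #  t=0,i=5
  [3] .## => #  t=0,i=1
  [2] .#. => .  t=0,i=11
  [1] ..# => #  t=0,i=0
  [0] ... => .  t=0,i=15
  bits 10111010 = 186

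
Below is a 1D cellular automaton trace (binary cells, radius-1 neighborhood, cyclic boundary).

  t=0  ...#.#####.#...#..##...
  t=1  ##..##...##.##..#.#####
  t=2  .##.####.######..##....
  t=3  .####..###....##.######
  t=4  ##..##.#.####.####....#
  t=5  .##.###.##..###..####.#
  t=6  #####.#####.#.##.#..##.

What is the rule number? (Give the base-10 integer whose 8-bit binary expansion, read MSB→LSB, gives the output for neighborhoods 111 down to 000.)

121

  ###|.  b7=0 t=0,i=6
  ##.|#  b6=1 t=0,i=9
  #.#|#  b5=1 t=0,i=4
  #..|#  b4=1 t=0,i=12
  .##|#  b3=1 t=0,i=5
  .#.|.  b2=0 t=0,i=3
  ..#|.  b1=0 t=0,i=2
  ...|#  b0=1 t=0,i=0
  bits 01111001 = 121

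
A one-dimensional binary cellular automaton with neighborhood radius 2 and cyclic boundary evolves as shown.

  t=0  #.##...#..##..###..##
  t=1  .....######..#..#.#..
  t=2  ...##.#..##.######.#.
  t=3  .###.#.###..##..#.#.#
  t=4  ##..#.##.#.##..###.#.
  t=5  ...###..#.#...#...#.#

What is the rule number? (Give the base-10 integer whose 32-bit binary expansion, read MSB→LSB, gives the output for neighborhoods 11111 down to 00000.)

  [31] ##### => .  t=1,i=7
  [30] ####. => #  t=1,i=9
  [29] ###.# => .  t=0,i=0
  [28] ###.. => #  t=0,i=16
  [27] ##.## => .  t=0,i=1
  [26] ##.#. => #  t=2,i=5
  [25] ##..# => .  t=0,i=12
  [24] ##... => .  t=0,i=4
  [23] #.### => #  t=2,i=12
  [22] #.##. => .  t=0,i=2
  [21] #.#.# => .  t=3,i=5
  [20] #.#.. => .  t=1,i=18
  [19] #..## => #  t=0,i=9
  [18] #..#. => #  t=1,i=12
  [17] #...# => #  t=0,i=5
  [16] #.... => .  t=1,i=20
  [15] .#### => #  t=1,i=6
  [14] .###. => .  t=0,i=15
  [13] .##.# => .  t=2,i=4
  [12] .##.. => .  t=0,i=3
  [11] .#.## => #  t=3,i=0
  [10] .#.#. => #  t=1,i=17
  [9] .#..# => #  t=0,i=8
  [8] .#... => #  t=1,i=19
  [7] ..### => .  t=0,i=14
  [6] ..##. => #  t=0,i=10
  [5] ..#.# => #  t=1,i=16
  [4] ..#.. => #  t=0,i=7
  [3] ...## => #  t=1,i=4
  [2] ...#. => #  t=0,i=6
  [1] ....# => #  t=1,i=3
  [0] ..... => .  t=1,i=0
  bits 01010100100011101000111101111110 = 1418628990

1418628990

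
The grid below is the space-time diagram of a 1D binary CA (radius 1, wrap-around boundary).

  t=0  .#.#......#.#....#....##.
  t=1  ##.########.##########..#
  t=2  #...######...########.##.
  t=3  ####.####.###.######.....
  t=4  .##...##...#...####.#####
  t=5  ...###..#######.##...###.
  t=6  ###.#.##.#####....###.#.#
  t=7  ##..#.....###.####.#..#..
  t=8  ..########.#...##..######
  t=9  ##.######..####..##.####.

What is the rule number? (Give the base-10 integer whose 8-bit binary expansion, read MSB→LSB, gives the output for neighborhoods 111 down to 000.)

151

  nb ###: next=#  (t=1,i=0, bit7=1)
  nb ##.: next=.  (t=0,i=23, bit6=0)
  nb #.#: next=.  (t=0,i=2, bit5=0)
  nb #..: next=#  (t=0,i=4, bit4=1)
  nb .##: next=.  (t=0,i=22, bit3=0)
  nb .#.: next=#  (t=0,i=1, bit2=1)
  nb ..#: next=#  (t=0,i=0, bit1=1)
  nb ...: next=#  (t=0,i=5, bit0=1)
  bits 10010111 = 151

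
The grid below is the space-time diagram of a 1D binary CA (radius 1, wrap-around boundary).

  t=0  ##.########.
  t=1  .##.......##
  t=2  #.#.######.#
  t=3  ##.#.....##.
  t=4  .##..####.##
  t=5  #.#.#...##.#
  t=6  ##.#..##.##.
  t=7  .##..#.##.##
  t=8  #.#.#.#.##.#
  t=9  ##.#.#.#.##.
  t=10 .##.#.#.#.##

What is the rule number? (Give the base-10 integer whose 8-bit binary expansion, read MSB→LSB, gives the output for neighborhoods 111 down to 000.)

  ###|.  b7=0 t=0,i=4
  ##.|#  b6=1 t=0,i=1
  #.#|#  b5=1 t=0,i=2
  #..|.  b4=0 t=1,i=3
  .##|.  b3=0 t=0,i=0
  .#.|.  b2=0 t=2,i=2
  ..#|#  b1=1 t=1,i=9
  ...|#  b0=1 t=1,i=4
  bits 01100011 = 99

99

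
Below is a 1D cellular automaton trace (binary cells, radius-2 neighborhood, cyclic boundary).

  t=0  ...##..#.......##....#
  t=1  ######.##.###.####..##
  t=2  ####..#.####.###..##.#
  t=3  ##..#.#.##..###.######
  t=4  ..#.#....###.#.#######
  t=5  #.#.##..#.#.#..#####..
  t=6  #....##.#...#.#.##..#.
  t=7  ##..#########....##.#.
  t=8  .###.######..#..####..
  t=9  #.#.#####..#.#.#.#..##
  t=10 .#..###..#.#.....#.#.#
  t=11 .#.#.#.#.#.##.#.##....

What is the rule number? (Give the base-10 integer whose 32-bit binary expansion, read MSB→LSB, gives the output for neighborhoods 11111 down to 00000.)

  ##### -> #   bit 31 = 1  t=1,i=0
  ####. -> .   bit 30 = 0  t=1,i=4
  ###.# -> .   bit 29 = 0  t=1,i=5
  ###.. -> .   bit 28 = 0  t=1,i=17
  ##.## -> #   bit 27 = 1  t=1,i=6
  ##.#. -> #   bit 26 = 1  t=4,i=12
  ##..# -> #   bit 25 = 1  t=0,i=5
  ##... -> #   bit 24 = 1  t=0,i=17
  #.### -> #   bit 23 = 1  t=1,i=10
  #.##. -> .   bit 22 = 0  t=1,i=7
  #.#.# -> .   bit 21 = 0  t=3,i=6
  #.#.. -> #   bit 20 = 1  t=4,i=4
  #..## -> #   bit 19 = 1  t=1,i=19
  #..#. -> .   bit 18 = 0  t=0,i=6
  #...# -> #   bit 17 = 1  t=0,i=1
  #.... -> .   bit 16 = 0  t=0,i=9
  .#### -> #   bit 15 = 1  t=1,i=15
  .###. -> #   bit 14 = 1  t=1,i=11
  .##.# -> #   bit 13 = 1  t=1,i=8
  .##.. -> #   bit 12 = 1  t=0,i=4
  .#.## -> .   bit 11 = 0  t=2,i=7
  .#.#. -> .   bit 10 = 0  t=3,i=5
  .#..# -> .   bit 9 = 0  t=5,i=13
  .#... -> #   bit 8 = 1  t=0,i=0
  ..### -> .   bit 7 = 0  t=1,i=20
  ..##. -> #   bit 6 = 1  t=0,i=3
  ..#.# -> #   bit 5 = 1  t=2,i=6
  ..#.. -> #   bit 4 = 1  t=0,i=7
  ...## -> #   bit 3 = 1  t=0,i=2
  ...#. -> #   bit 2 = 1  t=0,i=20
  ....# -> .   bit 1 = 0  t=0,i=13
  ..... -> #   bit 0 = 1  t=0,i=10
  bits 10001111100110101111000101111101 = 2409296253

2409296253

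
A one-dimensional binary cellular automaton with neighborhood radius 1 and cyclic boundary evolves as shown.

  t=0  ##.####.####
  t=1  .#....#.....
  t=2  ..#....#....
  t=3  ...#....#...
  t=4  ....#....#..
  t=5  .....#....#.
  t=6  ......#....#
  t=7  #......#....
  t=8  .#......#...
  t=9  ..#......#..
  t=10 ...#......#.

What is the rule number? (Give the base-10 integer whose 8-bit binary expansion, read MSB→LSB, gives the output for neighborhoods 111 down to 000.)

  ###|.  b7=0 t=0,i=0
  ##.|#  b6=1 t=0,i=1
  #.#|.  b5=0 t=0,i=2
  #..|#  b4=1 t=1,i=2
  .##|.  b3=0 t=0,i=3
  .#.|.  b2=0 t=1,i=1
  ..#|.  b1=0 t=1,i=0
  ...|.  b0=0 t=1,i=3
  bits 01010000 = 80

80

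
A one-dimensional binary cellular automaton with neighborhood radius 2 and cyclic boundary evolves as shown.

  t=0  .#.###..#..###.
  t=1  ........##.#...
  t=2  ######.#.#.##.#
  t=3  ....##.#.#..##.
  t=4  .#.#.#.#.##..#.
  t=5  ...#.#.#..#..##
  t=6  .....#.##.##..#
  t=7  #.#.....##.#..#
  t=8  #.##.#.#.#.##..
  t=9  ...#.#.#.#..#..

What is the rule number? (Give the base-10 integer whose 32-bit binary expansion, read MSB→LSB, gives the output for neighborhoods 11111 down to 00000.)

  nb #####: next=.  (t=2,i=1, bit31=0)
  nb ####.: next=#  (t=2,i=4, bit30=1)
  nb ###.#: next=#  (t=2,i=5, bit29=1)
  nb ###..: next=.  (t=0,i=5, bit28=0)
  nb ##.##: next=#  (t=2,i=13, bit27=1)
  nb ##.#.: next=.  (t=1,i=10, bit26=0)
  nb ##..#: next=.  (t=0,i=6, bit25=0)
  nb ##...: next=.  (t=3,i=14, bit24=0)
  nb #.###: next=.  (t=0,i=3, bit23=0)
  nb #.##.: next=.  (t=2,i=11, bit22=0)
  nb #.#.#: next=#  (t=2,i=7, bit21=1)
  nb #.#..: next=#  (t=1,i=11, bit20=1)
  nb #..##: next=.  (t=0,i=10, bit19=0)
  nb #..#.: next=.  (t=0,i=0, bit18=0)
  nb #...#: next=.  (t=5,i=1, bit17=0)
  nb #....: next=.  (t=1,i=13, bit16=0)
  nb .####: next=.  (t=2,i=0, bit15=0)
  nb .###.: next=.  (t=0,i=4, bit14=0)
  nb .##.#: next=#  (t=1,i=9, bit13=1)
  nb .##..: next=#  (t=3,i=13, bit12=1)
  nb .#.##: next=.  (t=0,i=2, bit11=0)
  nb .#.#.: next=.  (t=2,i=8, bit10=0)
  nb .#..#: next=#  (t=0,i=9, bit9=1)
  nb .#...: next=#  (t=1,i=12, bit8=1)
  nb ..###: next=#  (t=0,i=11, bit7=1)
  nb ..##.: next=.  (t=1,i=8, bit6=0)
  nb ..#.#: next=.  (t=0,i=1, bit5=0)
  nb ..#..: next=#  (t=0,i=8, bit4=1)
  nb ...##: next=#  (t=1,i=7, bit3=1)
  nb ...#.: next=.  (t=5,i=2, bit2=0)
  nb ....#: next=.  (t=1,i=6, bit1=0)
  nb .....: next=#  (t=1,i=0, bit0=1)
  bits 01101000001100000011001110011001 = 1747989401

1747989401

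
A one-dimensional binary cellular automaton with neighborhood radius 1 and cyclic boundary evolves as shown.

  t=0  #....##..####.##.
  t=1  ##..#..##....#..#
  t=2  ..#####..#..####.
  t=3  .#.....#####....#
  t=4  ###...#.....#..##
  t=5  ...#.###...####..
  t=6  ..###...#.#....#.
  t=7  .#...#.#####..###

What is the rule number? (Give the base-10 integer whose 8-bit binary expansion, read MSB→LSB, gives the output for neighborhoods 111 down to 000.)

  ###|.  b7=0 t=0,i=10
  ##.|.  b6=0 t=0,i=6
  #.#|#  b5=1 t=0,i=13
  #..|#  b4=1 t=0,i=1
  .##|.  b3=0 t=0,i=5
  .#.|#  b2=1 t=0,i=0
  ..#|#  b1=1 t=0,i=4
  ...|.  b0=0 t=0,i=2
  bits 00110110 = 54

54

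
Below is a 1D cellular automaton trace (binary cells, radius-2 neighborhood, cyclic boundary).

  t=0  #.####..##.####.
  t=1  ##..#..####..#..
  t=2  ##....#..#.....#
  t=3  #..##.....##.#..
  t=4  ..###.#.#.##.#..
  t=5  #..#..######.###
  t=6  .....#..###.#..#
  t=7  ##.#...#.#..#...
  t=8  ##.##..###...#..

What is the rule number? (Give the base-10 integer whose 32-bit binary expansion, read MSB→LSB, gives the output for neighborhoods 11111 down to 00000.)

  [31] ##### => #  t=5,i=8
  [30] ####. => #  t=0,i=4
  [29] ###.# => .  t=0,i=14
  [28] ###.. => .  t=0,i=5
  [27] ##.## => #  t=0,i=10
  [26] ##.#. => .  t=0,i=15
  [25] ##..# => .  t=0,i=6
  [24] ##... => .  t=2,i=2
  [23] #.### => .  t=0,i=2
  [22] #.##. => #  t=4,i=10
  [21] #.#.# => #  t=0,i=0
  [20] #.#.. => #  t=3,i=13
  [19] #..## => #  t=0,i=7
  [18] #..#. => .  t=1,i=3
  [17] #...# => .  t=7,i=5
  [16] #.... => #  t=2,i=3
  [15] .#### => .  t=0,i=3
  [14] .###. => #  t=2,i=0
  [13] .##.# => #  t=0,i=9
  [12] .##.. => #  t=1,i=1
  [11] .#.## => #  t=0,i=1
  [10] .#.#. => #  t=4,i=7
  [9] .#..# => .  t=1,i=5
  [8] .#... => #  t=2,i=10
  [7] ..### => .  t=1,i=7
  [6] ..##. => #  t=0,i=8
  [5] ..#.# => #  t=7,i=7
  [4] ..#.. => .  t=1,i=4
  [3] ...## => .  t=2,i=14
  [2] ...#. => .  t=2,i=5
  [1] ....# => #  t=2,i=4
  [0] ..... => .  t=2,i=12
  bits 11001000011110010111110101100010 = 3363405154

3363405154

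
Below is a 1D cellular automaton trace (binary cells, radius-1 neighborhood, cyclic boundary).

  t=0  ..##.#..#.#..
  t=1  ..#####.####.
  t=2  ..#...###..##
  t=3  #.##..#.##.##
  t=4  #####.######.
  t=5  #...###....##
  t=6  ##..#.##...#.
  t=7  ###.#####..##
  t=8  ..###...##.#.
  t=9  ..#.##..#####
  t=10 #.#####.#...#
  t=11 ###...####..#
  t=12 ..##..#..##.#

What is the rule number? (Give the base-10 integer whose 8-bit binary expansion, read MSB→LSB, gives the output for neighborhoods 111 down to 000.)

  ###|.  b7=0 t=1,i=3
  ##.|#  b6=1 t=0,i=3
  #.#|#  b5=1 t=0,i=4
  #..|#  b4=1 t=0,i=6
  .##|#  b3=1 t=0,i=2
  .#.|#  b2=1 t=0,i=5
  ..#|.  b1=0 t=0,i=1
  ...|.  b0=0 t=0,i=0
  bits 01111100 = 124

124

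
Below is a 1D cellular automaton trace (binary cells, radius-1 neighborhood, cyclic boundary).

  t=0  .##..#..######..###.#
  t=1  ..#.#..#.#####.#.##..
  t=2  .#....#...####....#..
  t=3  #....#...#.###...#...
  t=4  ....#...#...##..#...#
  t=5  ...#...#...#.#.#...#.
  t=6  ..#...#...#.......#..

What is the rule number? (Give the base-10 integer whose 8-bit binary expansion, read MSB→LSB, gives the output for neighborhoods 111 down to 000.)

  ### -> #   bit 7 = 1  t=0,i=9
  ##. -> #   bit 6 = 1  t=0,i=2
  #.# -> .   bit 5 = 0  t=0,i=0
  #.. -> .   bit 4 = 0  t=0,i=3
  .## -> .   bit 3 = 0  t=0,i=1
  .#. -> .   bit 2 = 0  t=0,i=5
  ..# -> #   bit 1 = 1  t=0,i=4
  ... -> .   bit 0 = 0  t=1,i=0
  bits 11000010 = 194

194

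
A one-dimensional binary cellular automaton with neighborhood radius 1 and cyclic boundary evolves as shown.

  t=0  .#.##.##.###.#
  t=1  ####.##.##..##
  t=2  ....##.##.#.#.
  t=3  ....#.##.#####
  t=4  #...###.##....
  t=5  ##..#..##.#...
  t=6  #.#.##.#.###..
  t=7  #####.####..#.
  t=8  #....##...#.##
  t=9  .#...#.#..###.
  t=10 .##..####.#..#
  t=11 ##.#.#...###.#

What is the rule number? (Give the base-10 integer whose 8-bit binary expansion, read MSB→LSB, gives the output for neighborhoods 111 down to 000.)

  ###|.  b7=0 t=0,i=10
  ##.|.  b6=0 t=0,i=4
  #.#|#  b5=1 t=0,i=0
  #..|#  b4=1 t=1,i=10
  .##|#  b3=1 t=0,i=3
  .#.|#  b2=1 t=0,i=1
  ..#|.  b1=0 t=1,i=11
  ...|.  b0=0 t=2,i=0
  bits 00111100 = 60

60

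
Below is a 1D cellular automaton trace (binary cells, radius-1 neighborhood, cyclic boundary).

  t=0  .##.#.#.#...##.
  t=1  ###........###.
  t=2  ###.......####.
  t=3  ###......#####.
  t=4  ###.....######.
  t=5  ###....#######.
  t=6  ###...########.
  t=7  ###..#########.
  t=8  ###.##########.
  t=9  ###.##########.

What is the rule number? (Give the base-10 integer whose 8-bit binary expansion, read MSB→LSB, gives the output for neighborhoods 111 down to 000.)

202

  [7] ### => #  t=1,i=1
  [6] ##. => #  t=0,i=2
  [5] #.# => .  t=0,i=3
  [4] #.. => .  t=0,i=9
  [3] .## => #  t=0,i=1
  [2] .#. => .  t=0,i=4
  [1] ..# => #  t=0,i=0
  [0] ... => .  t=0,i=10
  bits 11001010 = 202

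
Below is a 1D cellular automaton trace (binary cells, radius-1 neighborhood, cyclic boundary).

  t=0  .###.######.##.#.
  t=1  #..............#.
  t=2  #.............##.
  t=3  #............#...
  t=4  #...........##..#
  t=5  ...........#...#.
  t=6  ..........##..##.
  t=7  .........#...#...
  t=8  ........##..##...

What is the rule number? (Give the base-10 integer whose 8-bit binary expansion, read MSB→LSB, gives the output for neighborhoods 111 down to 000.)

6

  [7] ### => .  t=0,i=2
  [6] ##. => .  t=0,i=3
  [5] #.# => .  t=0,i=4
  [4] #.. => .  t=0,i=16
  [3] .## => .  t=0,i=1
  [2] .#. => #  t=0,i=15
  [1] ..# => #  t=0,i=0
  [0] ... => .  t=1,i=2
  bits 00000110 = 6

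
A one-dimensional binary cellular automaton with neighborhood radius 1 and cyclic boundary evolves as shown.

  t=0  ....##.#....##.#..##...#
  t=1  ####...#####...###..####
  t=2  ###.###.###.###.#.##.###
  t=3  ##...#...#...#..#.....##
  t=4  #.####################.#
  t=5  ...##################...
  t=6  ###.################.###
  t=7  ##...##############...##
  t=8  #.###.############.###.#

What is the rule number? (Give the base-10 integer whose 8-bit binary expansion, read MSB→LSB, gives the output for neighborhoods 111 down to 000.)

  ###|#  b7=1 t=1,i=0
  ##.|.  b6=0 t=0,i=5
  #.#|.  b5=0 t=0,i=6
  #..|#  b4=1 t=0,i=0
  .##|.  b3=0 t=0,i=4
  .#.|#  b2=1 t=0,i=7
  ..#|#  b1=1 t=0,i=3
  ...|#  b0=1 t=0,i=1
  bits 10010111 = 151

151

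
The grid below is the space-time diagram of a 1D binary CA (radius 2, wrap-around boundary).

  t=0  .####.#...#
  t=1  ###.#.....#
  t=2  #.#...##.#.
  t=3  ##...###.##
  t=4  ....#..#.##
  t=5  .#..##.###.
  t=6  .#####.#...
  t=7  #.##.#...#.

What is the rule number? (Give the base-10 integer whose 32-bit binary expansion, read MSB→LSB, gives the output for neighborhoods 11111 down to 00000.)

2699669113

  nb #####: next=#  (t=6,i=3, bit31=1)
  nb ####.: next=.  (t=0,i=3, bit30=0)
  nb ###.#: next=#  (t=0,i=4, bit29=1)
  nb ###..: next=.  (t=3,i=1, bit28=0)
  nb ##.##: next=.  (t=3,i=8, bit27=0)
  nb ##.#.: next=.  (t=0,i=5, bit26=0)
  nb ##..#: next=.  (t=5,i=10, bit25=0)
  nb ##...: next=.  (t=3,i=2, bit24=0)
  nb #.###: next=#  (t=0,i=1, bit23=1)
  nb #.##.: next=#  (t=4,i=9, bit22=1)
  nb #.#.#: next=#  (t=2,i=0, bit21=1)
  nb #.#..: next=.  (t=0,i=6, bit20=0)
  nb #..##: next=#  (t=5,i=3, bit19=1)
  nb #..#.: next=.  (t=4,i=6, bit18=0)
  nb #...#: next=.  (t=0,i=8, bit17=0)
  nb #....: next=#  (t=1,i=6, bit16=1)
  nb .####: next=#  (t=0,i=2, bit15=1)
  nb .###.: next=.  (t=3,i=6, bit14=0)
  nb .##.#: next=#  (t=2,i=7, bit13=1)
  nb .##..: next=.  (t=4,i=10, bit12=0)
  nb .#.##: next=#  (t=0,i=0, bit11=1)
  nb .#.#.: next=#  (t=2,i=1, bit10=1)
  nb .#..#: next=#  (t=4,i=5, bit9=1)
  nb .#...: next=.  (t=0,i=7, bit8=0)
  nb ..###: next=.  (t=1,i=10, bit7=0)
  nb ..##.: next=#  (t=2,i=6, bit6=1)
  nb ..#.#: next=#  (t=0,i=10, bit5=1)
  nb ..#..: next=#  (t=4,i=4, bit4=1)
  nb ...##: next=#  (t=1,i=9, bit3=1)
  nb ...#.: next=.  (t=0,i=9, bit2=0)
  nb ....#: next=.  (t=1,i=8, bit1=0)
  nb .....: next=#  (t=1,i=7, bit0=1)
  bits 10100000111010011010111001111001 = 2699669113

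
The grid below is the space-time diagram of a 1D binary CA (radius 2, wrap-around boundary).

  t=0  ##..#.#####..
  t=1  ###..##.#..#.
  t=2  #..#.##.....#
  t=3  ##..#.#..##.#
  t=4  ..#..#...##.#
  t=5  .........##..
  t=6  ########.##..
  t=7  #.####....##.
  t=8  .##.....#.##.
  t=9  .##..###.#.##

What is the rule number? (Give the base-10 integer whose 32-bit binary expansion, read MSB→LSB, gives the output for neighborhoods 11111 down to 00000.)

2189442247

  nb #####: next=#  (t=0,i=8, bit31=1)
  nb ####.: next=.  (t=0,i=9, bit30=0)
  nb ###.#: next=.  (t=6,i=7, bit29=0)
  nb ###..: next=.  (t=0,i=10, bit28=0)
  nb ##.##: next=.  (t=3,i=11, bit27=0)
  nb ##.#.: next=.  (t=1,i=7, bit26=0)
  nb ##..#: next=#  (t=0,i=2, bit25=1)
  nb ##...: next=.  (t=2,i=7, bit24=0)
  nb #.###: next=#  (t=0,i=6, bit23=1)
  nb #.##.: next=.  (t=2,i=5, bit22=0)
  nb #.#.#: next=.  (t=7,i=0, bit21=0)
  nb #.#..: next=.  (t=1,i=8, bit20=0)
  nb #..##: next=.  (t=0,i=12, bit19=0)
  nb #..#.: next=.  (t=0,i=3, bit18=0)
  nb #...#: next=.  (t=4,i=7, bit17=0)
  nb #....: next=.  (t=2,i=8, bit16=0)
  nb .####: next=.  (t=0,i=7, bit15=0)
  nb .###.: next=.  (t=1,i=1, bit14=0)
  nb .##.#: next=#  (t=1,i=6, bit13=1)
  nb .##..: next=#  (t=0,i=1, bit12=1)
  nb .#.##: next=#  (t=0,i=5, bit11=1)
  nb .#.#.: next=#  (t=3,i=5, bit10=1)
  nb .#..#: next=.  (t=1,i=9, bit9=0)
  nb .#...: next=.  (t=4,i=6, bit8=0)
  nb ..###: next=#  (t=6,i=0, bit7=1)
  nb ..##.: next=#  (t=0,i=0, bit6=1)
  nb ..#.#: next=.  (t=0,i=4, bit5=0)
  nb ..#..: next=.  (t=4,i=2, bit4=0)
  nb ...##: next=.  (t=2,i=11, bit3=0)
  nb ...#.: next=#  (t=8,i=7, bit2=1)
  nb ....#: next=#  (t=2,i=10, bit1=1)
  nb .....: next=#  (t=2,i=9, bit0=1)
  bits 10000010100000000011110011000111 = 2189442247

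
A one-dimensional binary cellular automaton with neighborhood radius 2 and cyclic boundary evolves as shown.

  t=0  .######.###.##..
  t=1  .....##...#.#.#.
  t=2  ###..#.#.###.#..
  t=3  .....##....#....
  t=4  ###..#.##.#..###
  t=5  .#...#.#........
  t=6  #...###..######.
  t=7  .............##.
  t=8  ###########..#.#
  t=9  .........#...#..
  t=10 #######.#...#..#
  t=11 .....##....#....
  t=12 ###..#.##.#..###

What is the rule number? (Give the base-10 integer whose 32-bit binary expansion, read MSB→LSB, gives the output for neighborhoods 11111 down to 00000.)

  #####|.  b31=0 t=0,i=3
  ####.|#  b30=1 t=0,i=5
  ###.#|#  b29=1 t=0,i=6
  ###..|.  b28=0 t=2,i=2
  ##.##|.  b27=0 t=0,i=7
  ##.#.|.  b26=0 t=2,i=12
  ##..#|.  b25=0 t=2,i=3
  ##...|#  b24=1 t=0,i=14
  #.###|.  b23=0 t=0,i=8
  #.##.|#  b22=1 t=0,i=12
  #.#.#|.  b21=0 t=1,i=12
  #.#..|.  b20=0 t=1,i=14
  #..##|.  b19=0 t=2,i=15
  #..#.|.  b18=0 t=2,i=4
  #...#|.  b17=0 t=0,i=15
  #....|#  b16=1 t=1,i=0
  .####|.  b15=0 t=0,i=2
  .###.|.  b14=0 t=0,i=9
  .##.#|.  b13=0 t=4,i=8
  .##..|.  b12=0 t=0,i=13
  .#.##|.  b11=0 t=2,i=8
  .#.#.|#  b10=1 t=1,i=11
  .#..#|.  b9=0 t=2,i=14
  .#...|.  b8=0 t=1,i=15
  ..###|.  b7=0 t=0,i=1
  ..##.|#  b6=1 t=1,i=5
  ..#.#|#  b5=1 t=1,i=10
  ..#..|.  b4=0 t=3,i=11
  ...##|.  b3=0 t=0,i=0
  ...#.|#  b2=1 t=1,i=9
  ....#|.  b1=0 t=1,i=3
  .....|#  b0=1 t=1,i=1
  bits 01100001010000010000010001100101 = 1631650917

1631650917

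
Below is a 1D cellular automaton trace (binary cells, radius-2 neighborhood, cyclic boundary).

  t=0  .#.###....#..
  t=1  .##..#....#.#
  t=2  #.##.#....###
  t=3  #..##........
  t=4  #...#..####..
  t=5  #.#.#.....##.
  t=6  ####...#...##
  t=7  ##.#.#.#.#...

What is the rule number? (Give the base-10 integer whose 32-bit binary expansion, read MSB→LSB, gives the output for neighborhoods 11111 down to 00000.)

  ##### -> #   bit 31 = 1  t=6,i=0
  ####. -> .   bit 30 = 0  t=2,i=12
  ###.# -> #   bit 29 = 1  t=2,i=0
  ###.. -> #   bit 28 = 1  t=0,i=5
  ##.## -> .   bit 27 = 0  t=2,i=1
  ##.#. -> #   bit 26 = 1  t=2,i=4
  ##..# -> #   bit 25 = 1  t=1,i=3
  ##... -> .   bit 24 = 0  t=0,i=6
  #.### -> .   bit 23 = 0  t=0,i=3
  #.##. -> .   bit 22 = 0  t=1,i=1
  #.#.# -> #   bit 21 = 1  t=1,i=12
  #.#.. -> .   bit 20 = 0  t=2,i=5
  #..## -> .   bit 19 = 0  t=3,i=2
  #..#. -> .   bit 18 = 0  t=1,i=4
  #...# -> #   bit 17 = 1  t=0,i=12
  #.... -> .   bit 16 = 0  t=0,i=7
  .#### -> .   bit 15 = 0  t=2,i=11
  .###. -> .   bit 14 = 0  t=0,i=4
  .##.# -> #   bit 13 = 1  t=2,i=3
  .##.. -> #   bit 12 = 1  t=1,i=2
  .#.## -> #   bit 11 = 1  t=0,i=2
  .#.#. -> #   bit 10 = 1  t=1,i=11
  .#..# -> .   bit 9 = 0  t=3,i=1
  .#... -> .   bit 8 = 0  t=0,i=11
  ..### -> .   bit 7 = 0  t=2,i=10
  ..##. -> .   bit 6 = 0  t=3,i=3
  ..#.# -> #   bit 5 = 1  t=0,i=1
  ..#.. -> #   bit 4 = 1  t=0,i=10
  ...## -> .   bit 3 = 0  t=2,i=9
  ...#. -> .   bit 2 = 0  t=0,i=0
  ....# -> .   bit 1 = 0  t=0,i=8
  ..... -> #   bit 0 = 1  t=3,i=7
  bits 10110110001000100011110000110001 = 3055696945

3055696945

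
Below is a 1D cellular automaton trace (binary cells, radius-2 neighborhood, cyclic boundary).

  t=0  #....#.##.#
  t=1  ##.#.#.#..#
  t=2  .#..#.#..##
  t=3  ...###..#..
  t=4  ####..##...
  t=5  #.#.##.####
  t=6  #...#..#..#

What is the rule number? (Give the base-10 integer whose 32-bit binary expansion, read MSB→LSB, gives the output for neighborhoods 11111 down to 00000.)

  nb #####: next=.  (t=5,i=9, bit31=0)
  nb ####.: next=#  (t=4,i=2, bit30=1)
  nb ###.#: next=#  (t=1,i=1, bit29=1)
  nb ###..: next=.  (t=3,i=5, bit28=0)
  nb ##.##: next=.  (t=0,i=9, bit27=0)
  nb ##.#.: next=.  (t=1,i=2, bit26=0)
  nb ##..#: next=#  (t=3,i=6, bit25=1)
  nb ##...: next=#  (t=0,i=1, bit24=1)
  nb #.###: next=#  (t=5,i=7, bit23=1)
  nb #.##.: next=#  (t=0,i=7, bit22=1)
  nb #.#.#: next=.  (t=1,i=3, bit21=0)
  nb #.#..: next=.  (t=1,i=7, bit20=0)
  nb #..##: next=#  (t=1,i=9, bit19=1)
  nb #..#.: next=#  (t=2,i=3, bit18=1)
  nb #...#: next=#  (t=4,i=9, bit17=1)
  nb #....: next=.  (t=0,i=2, bit16=0)
  nb .####: next=.  (t=4,i=1, bit15=0)
  nb .###.: next=.  (t=1,i=0, bit14=0)
  nb .##.#: next=.  (t=0,i=8, bit13=0)
  nb .##..: next=#  (t=0,i=0, bit12=1)
  nb .#.##: next=.  (t=0,i=6, bit11=0)
  nb .#.#.: next=#  (t=1,i=4, bit10=1)
  nb .#..#: next=.  (t=1,i=8, bit9=0)
  nb .#...: next=.  (t=3,i=9, bit8=0)
  nb ..###: next=#  (t=1,i=10, bit7=1)
  nb ..##.: next=.  (t=2,i=9, bit6=0)
  nb ..#.#: next=#  (t=0,i=5, bit5=1)
  nb ..#..: next=.  (t=3,i=8, bit4=0)
  nb ...##: next=#  (t=3,i=2, bit3=1)
  nb ...#.: next=.  (t=0,i=4, bit2=0)
  nb ....#: next=#  (t=0,i=3, bit1=1)
  nb .....: next=#  (t=3,i=0, bit0=1)
  bits 01100011110011100001010010101011 = 1674450091

1674450091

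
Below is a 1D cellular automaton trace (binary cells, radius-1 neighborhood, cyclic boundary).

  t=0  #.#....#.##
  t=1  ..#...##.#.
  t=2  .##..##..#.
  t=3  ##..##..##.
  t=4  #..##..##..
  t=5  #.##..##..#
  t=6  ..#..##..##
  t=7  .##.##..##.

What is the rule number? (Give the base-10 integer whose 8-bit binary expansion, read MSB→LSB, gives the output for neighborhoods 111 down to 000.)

14

  ###|.  b7=0 t=0,i=10
  ##.|.  b6=0 t=0,i=0
  #.#|.  b5=0 t=0,i=1
  #..|.  b4=0 t=0,i=3
  .##|#  b3=1 t=0,i=9
  .#.|#  b2=1 t=0,i=2
  ..#|#  b1=1 t=0,i=6
  ...|.  b0=0 t=0,i=4
  bits 00001110 = 14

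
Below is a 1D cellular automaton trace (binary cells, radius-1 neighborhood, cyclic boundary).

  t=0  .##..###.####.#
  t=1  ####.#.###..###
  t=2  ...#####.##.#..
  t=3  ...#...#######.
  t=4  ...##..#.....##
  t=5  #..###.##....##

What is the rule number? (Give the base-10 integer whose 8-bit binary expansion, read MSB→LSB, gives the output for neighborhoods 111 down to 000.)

124

  [7] ### => .  t=0,i=6
  [6] ##. => #  t=0,i=2
  [5] #.# => #  t=0,i=0
  [4] #.. => #  t=0,i=3
  [3] .## => #  t=0,i=1
  [2] .#. => #  t=0,i=14
  [1] ..# => .  t=0,i=4
  [0] ... => .  t=2,i=0
  bits 01111100 = 124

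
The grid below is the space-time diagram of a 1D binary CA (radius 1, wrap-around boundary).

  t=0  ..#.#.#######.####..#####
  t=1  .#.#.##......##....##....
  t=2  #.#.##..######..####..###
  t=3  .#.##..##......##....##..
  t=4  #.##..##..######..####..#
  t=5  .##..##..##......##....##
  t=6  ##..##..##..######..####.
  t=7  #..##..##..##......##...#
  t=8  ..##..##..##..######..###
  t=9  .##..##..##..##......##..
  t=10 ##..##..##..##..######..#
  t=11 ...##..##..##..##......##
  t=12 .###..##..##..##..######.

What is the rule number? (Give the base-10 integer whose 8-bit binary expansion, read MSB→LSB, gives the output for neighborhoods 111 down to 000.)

43

  ###|.  b7=0 t=0,i=7
  ##.|.  b6=0 t=0,i=12
  #.#|#  b5=1 t=0,i=3
  #..|.  b4=0 t=0,i=0
  .##|#  b3=1 t=0,i=6
  .#.|.  b2=0 t=0,i=2
  ..#|#  b1=1 t=0,i=1
  ...|#  b0=1 t=1,i=8
  bits 00101011 = 43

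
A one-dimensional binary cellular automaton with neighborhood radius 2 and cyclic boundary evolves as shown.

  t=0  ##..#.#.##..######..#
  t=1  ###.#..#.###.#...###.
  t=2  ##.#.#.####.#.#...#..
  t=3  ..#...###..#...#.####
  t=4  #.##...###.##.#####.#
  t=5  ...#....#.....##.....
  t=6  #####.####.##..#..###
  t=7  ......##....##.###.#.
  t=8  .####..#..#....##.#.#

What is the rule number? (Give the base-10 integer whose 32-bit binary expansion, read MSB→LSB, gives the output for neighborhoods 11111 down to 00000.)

  ##### -> .   bit 31 = 0  t=0,i=14
  ####. -> .   bit 30 = 0  t=0,i=16
  ###.# -> .   bit 29 = 0  t=1,i=2
  ###.. -> #   bit 28 = 1  t=0,i=1
  ##.## -> .   bit 27 = 0  t=1,i=20
  ##.#. -> #   bit 26 = 1  t=1,i=3
  ##..# -> #   bit 25 = 1  t=0,i=2
  ##... -> .   bit 24 = 0  t=4,i=4
  #.### -> #   bit 23 = 1  t=1,i=0
  #.##. -> .   bit 22 = 0  t=0,i=8
  #.#.# -> .   bit 21 = 0  t=0,i=6
  #.#.. -> .   bit 20 = 0  t=1,i=4
  #..## -> #   bit 19 = 1  t=0,i=11
  #..#. -> .   bit 18 = 0  t=0,i=3
  #...# -> .   bit 17 = 0  t=1,i=15
  #.... -> .   bit 16 = 0  t=5,i=5
  .#### -> #   bit 15 = 1  t=0,i=13
  .###. -> #   bit 14 = 1  t=0,i=0
  .##.# -> .   bit 13 = 0  t=2,i=1
  .##.. -> #   bit 12 = 1  t=0,i=9
  .#.## -> #   bit 11 = 1  t=0,i=7
  .#.#. -> .   bit 10 = 0  t=0,i=5
  .#..# -> #   bit 9 = 1  t=1,i=5
  .#... -> #   bit 8 = 1  t=1,i=14
  ..### -> .   bit 7 = 0  t=0,i=12
  ..##. -> .   bit 6 = 0  t=2,i=0
  ..#.# -> #   bit 5 = 1  t=0,i=4
  ..#.. -> #   bit 4 = 1  t=2,i=18
  ...## -> .   bit 3 = 0  t=1,i=16
  ...#. -> #   bit 2 = 1  t=2,i=17
  ....# -> #   bit 1 = 1  t=5,i=1
  ..... -> #   bit 0 = 1  t=5,i=0
  bits 00010110100010001101101100110111 = 378067767

378067767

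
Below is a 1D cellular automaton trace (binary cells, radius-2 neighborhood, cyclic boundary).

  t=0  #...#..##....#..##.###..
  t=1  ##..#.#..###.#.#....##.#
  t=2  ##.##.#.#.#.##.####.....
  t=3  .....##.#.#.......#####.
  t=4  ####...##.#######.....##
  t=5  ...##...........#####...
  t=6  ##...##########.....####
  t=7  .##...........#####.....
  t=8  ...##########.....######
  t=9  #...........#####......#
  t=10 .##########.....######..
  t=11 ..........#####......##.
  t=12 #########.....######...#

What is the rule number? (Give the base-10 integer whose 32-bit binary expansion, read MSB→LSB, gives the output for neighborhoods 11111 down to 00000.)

  #####|.  b31=0 t=3,i=20
  ####.|.  b30=0 t=2,i=17
  ###.#|.  b29=0 t=1,i=11
  ###..|#  b28=1 t=0,i=21
  ##.##|.  b27=0 t=0,i=18
  ##.#.|#  b26=1 t=1,i=12
  ##..#|.  b25=0 t=0,i=22
  ##...|#  b24=1 t=0,i=9
  #.###|.  b23=0 t=0,i=19
  #.##.|.  b22=0 t=2,i=3
  #.#.#|#  b21=1 t=1,i=13
  #.#..|#  b20=1 t=1,i=6
  #..##|#  b19=1 t=0,i=6
  #..#.|#  b18=1 t=0,i=23
  #...#|.  b17=0 t=0,i=2
  #....|#  b16=1 t=0,i=10
  .####|.  b15=0 t=2,i=16
  .###.|#  b14=1 t=0,i=20
  .##.#|.  b13=0 t=0,i=17
  .##..|.  b12=0 t=0,i=8
  .#.##|.  b11=0 t=2,i=11
  .#.#.|.  b10=0 t=1,i=5
  .#..#|.  b9=0 t=0,i=5
  .#...|#  b8=1 t=0,i=1
  ..###|.  b7=0 t=1,i=9
  ..##.|.  b6=0 t=0,i=7
  ..#.#|#  b5=1 t=1,i=4
  ..#..|#  b4=1 t=0,i=0
  ...##|.  b3=0 t=1,i=19
  ...#.|.  b2=0 t=0,i=3
  ....#|#  b1=1 t=0,i=11
  .....|#  b0=1 t=2,i=21
  bits 00010101001111010100000100110011 = 356335923

356335923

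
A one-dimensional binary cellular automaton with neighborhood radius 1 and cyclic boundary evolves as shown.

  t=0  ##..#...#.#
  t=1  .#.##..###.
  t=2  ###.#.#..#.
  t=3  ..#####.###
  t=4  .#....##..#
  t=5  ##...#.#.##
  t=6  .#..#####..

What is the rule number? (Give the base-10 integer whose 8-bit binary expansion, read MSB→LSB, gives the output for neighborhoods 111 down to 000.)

  ### -> .   bit 7 = 0  t=0,i=0
  ##. -> #   bit 6 = 1  t=0,i=1
  #.# -> #   bit 5 = 1  t=0,i=9
  #.. -> .   bit 4 = 0  t=0,i=2
  .## -> .   bit 3 = 0  t=0,i=10
  .#. -> #   bit 2 = 1  t=0,i=4
  ..# -> #   bit 1 = 1  t=0,i=3
  ... -> .   bit 0 = 0  t=0,i=6
  bits 01100110 = 102

102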